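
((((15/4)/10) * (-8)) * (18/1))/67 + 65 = 4301/67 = 64.19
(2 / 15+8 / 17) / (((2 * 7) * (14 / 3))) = 11 / 1190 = 0.01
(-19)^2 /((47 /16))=5776 /47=122.89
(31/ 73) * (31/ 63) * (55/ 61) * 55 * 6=5814050/ 93513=62.17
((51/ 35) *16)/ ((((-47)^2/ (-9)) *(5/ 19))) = -139536/ 386575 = -0.36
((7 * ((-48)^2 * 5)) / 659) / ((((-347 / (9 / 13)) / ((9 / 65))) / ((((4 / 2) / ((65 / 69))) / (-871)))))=180278784 / 2187928400255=0.00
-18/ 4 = -9/ 2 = -4.50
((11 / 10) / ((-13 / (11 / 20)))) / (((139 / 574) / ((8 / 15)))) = -69454 / 677625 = -0.10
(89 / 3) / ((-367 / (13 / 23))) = -1157 / 25323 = -0.05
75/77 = 0.97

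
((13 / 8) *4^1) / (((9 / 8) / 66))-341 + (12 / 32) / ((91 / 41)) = 88457 / 2184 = 40.50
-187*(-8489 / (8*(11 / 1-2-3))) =1587443 / 48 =33071.73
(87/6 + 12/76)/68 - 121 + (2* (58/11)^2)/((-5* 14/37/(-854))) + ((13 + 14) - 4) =39085419689/1563320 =25001.55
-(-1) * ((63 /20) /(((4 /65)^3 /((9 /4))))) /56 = 4448925 /8192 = 543.08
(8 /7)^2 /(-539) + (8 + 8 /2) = 316868 /26411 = 12.00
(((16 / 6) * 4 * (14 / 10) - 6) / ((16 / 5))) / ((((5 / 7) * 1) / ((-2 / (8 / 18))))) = -1407 / 80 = -17.59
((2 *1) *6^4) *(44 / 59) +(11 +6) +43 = 117588 / 59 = 1993.02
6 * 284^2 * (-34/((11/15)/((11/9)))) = -27423040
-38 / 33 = -1.15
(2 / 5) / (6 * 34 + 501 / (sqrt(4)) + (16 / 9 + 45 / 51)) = 612 / 699455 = 0.00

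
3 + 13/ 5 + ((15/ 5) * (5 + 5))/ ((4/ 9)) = 73.10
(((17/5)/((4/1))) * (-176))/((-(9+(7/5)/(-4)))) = 17.29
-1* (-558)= 558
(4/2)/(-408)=-1/204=-0.00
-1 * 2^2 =-4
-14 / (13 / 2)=-2.15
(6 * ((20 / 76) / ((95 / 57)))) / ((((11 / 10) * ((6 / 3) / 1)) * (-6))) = -15 / 209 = -0.07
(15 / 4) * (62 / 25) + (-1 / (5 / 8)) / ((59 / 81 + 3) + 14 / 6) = 44367 / 4910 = 9.04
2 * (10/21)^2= 200/441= 0.45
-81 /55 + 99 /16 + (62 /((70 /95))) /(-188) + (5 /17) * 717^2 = 744216238897 /4921840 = 151206.91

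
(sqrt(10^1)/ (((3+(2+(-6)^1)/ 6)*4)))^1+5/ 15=1/ 3+3*sqrt(10)/ 28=0.67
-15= -15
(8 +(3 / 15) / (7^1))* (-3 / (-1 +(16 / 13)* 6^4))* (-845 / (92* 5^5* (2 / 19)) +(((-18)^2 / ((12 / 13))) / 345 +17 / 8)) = -0.05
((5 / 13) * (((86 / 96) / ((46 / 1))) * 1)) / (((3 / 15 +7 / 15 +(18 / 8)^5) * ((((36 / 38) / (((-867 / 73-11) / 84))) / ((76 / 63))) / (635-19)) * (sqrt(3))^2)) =-0.01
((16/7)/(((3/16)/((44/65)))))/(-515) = -0.02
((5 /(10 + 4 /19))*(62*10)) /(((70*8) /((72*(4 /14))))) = 53010 /4753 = 11.15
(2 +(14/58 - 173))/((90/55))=-104.35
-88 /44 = -2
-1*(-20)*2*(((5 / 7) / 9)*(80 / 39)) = 16000 / 2457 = 6.51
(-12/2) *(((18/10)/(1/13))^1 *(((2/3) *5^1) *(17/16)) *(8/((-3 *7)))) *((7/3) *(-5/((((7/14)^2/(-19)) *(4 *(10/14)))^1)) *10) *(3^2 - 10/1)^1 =-587860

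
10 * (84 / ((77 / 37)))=4440 / 11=403.64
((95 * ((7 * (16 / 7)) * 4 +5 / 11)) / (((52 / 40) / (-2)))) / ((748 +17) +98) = -1347100 / 123409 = -10.92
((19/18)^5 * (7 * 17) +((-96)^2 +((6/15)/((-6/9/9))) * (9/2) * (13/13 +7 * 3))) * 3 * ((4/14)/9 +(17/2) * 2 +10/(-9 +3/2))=11796475107587/28343520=416196.55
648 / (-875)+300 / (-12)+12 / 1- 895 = -795148 / 875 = -908.74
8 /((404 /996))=1992 /101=19.72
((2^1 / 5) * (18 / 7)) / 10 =18 / 175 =0.10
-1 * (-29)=29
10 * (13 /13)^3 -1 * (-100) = 110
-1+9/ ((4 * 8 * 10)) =-311/ 320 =-0.97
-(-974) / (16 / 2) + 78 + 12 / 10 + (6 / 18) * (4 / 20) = 12061 / 60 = 201.02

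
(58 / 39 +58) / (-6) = -1160 / 117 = -9.91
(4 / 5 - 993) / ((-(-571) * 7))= -4961 / 19985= -0.25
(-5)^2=25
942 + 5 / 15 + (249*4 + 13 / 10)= 58189 / 30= 1939.63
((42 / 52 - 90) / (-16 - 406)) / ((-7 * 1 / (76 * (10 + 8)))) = -793098 / 19201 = -41.31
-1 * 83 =-83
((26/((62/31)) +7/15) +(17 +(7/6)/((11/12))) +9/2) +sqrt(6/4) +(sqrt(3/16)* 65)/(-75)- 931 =-295271/330- 13* sqrt(3)/60 +sqrt(6)/2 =-893.91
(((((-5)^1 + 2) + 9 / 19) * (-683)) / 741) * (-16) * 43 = -7518464 / 4693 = -1602.06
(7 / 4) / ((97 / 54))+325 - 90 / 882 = 3097741 / 9506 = 325.87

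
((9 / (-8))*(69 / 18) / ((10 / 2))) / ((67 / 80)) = -69 / 67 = -1.03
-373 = -373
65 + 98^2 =9669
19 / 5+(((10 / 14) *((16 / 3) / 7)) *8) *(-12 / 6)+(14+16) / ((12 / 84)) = 150743 / 735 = 205.09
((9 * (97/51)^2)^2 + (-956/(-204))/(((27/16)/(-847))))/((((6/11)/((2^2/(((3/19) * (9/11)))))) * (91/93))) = -1246064559474614/16622098857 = -74964.33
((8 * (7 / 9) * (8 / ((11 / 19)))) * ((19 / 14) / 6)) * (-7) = -40432 / 297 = -136.13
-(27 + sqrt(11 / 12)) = -27 - sqrt(33) / 6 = -27.96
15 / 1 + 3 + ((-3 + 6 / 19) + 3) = 348 / 19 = 18.32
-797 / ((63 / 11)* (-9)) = 8767 / 567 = 15.46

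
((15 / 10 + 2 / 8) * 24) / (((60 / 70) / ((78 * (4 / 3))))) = 5096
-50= -50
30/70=0.43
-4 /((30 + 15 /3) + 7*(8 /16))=-8 /77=-0.10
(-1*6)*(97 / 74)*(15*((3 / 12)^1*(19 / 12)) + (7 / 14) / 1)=-29973 / 592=-50.63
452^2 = 204304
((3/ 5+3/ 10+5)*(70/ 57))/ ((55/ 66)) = 826/ 95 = 8.69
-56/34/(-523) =28/8891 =0.00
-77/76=-1.01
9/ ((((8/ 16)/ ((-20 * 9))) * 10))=-324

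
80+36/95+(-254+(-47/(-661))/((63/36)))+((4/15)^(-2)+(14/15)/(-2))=-159.98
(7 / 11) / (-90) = -7 / 990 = -0.01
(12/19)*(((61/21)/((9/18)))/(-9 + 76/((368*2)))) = -89792/217721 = -0.41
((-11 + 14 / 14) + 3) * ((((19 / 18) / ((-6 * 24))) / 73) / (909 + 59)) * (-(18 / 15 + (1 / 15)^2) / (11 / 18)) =-36043 / 25184649600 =-0.00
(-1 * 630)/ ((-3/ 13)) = 2730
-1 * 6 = -6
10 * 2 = 20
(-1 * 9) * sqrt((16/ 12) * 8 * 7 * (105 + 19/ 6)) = -12 * sqrt(4543) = -808.82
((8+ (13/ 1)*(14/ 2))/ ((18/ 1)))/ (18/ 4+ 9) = 11/ 27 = 0.41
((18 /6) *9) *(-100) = -2700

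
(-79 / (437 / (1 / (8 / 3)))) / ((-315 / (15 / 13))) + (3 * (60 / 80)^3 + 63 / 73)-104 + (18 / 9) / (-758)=-7173435087379 / 70414949696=-101.87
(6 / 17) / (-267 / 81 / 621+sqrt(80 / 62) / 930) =-1333680210990 / 18995778121 - 17430201918*sqrt(310) / 18995778121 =-86.37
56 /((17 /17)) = 56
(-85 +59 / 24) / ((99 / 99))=-1981 / 24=-82.54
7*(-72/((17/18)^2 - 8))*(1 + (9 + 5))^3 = 78732000/329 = 239306.99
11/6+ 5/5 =17/6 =2.83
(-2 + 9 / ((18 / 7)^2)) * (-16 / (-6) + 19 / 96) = -6325 / 3456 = -1.83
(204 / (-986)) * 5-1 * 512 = -14878 / 29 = -513.03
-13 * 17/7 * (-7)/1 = 221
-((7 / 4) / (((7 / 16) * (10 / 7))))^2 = -196 / 25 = -7.84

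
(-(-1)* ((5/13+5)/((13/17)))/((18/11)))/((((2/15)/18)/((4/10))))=39270/169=232.37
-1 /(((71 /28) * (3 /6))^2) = -3136 /5041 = -0.62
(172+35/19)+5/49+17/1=177769/931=190.94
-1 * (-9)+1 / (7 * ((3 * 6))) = 1135 / 126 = 9.01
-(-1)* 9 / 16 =9 / 16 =0.56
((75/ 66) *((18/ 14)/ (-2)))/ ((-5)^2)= -9/ 308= -0.03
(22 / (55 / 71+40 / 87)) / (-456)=-22649 / 579500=-0.04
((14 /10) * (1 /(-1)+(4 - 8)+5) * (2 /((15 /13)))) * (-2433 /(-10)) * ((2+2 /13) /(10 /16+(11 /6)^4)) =0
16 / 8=2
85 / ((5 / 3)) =51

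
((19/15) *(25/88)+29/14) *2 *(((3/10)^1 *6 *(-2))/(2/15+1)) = -40437/2618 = -15.45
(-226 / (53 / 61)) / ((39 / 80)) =-1102880 / 2067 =-533.57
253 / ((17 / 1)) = 253 / 17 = 14.88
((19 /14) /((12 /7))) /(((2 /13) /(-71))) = -17537 /48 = -365.35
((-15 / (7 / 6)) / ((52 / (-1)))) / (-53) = -45 / 9646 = -0.00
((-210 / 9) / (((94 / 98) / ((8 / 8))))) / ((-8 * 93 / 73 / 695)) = 87010525 / 52452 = 1658.86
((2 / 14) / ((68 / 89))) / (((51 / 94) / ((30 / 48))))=20915 / 97104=0.22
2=2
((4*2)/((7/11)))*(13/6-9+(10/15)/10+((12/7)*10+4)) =132836/735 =180.73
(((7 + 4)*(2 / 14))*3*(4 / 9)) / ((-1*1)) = -44 / 21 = -2.10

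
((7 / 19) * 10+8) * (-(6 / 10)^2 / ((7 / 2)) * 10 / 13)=-7992 / 8645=-0.92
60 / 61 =0.98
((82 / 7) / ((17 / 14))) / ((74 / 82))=6724 / 629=10.69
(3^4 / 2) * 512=20736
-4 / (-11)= 4 / 11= 0.36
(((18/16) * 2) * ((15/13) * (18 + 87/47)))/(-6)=-41985/4888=-8.59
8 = 8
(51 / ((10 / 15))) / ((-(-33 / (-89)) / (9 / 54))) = -34.39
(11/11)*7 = 7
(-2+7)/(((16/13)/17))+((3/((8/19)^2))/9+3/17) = 232133/3264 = 71.12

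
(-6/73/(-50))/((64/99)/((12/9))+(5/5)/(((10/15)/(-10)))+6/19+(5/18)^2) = -203148/1745245675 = -0.00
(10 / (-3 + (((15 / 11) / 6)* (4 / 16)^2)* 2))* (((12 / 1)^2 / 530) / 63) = -2816 / 194033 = -0.01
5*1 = 5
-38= -38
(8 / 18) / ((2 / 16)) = 32 / 9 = 3.56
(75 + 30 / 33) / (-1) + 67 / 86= -71073 / 946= -75.13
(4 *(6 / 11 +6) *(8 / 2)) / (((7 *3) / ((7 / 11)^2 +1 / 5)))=140544 / 46585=3.02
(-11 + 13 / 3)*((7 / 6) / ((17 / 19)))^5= -208078979465 / 8280606024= -25.13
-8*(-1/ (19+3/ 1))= 4/ 11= 0.36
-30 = -30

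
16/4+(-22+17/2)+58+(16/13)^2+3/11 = 186969/3718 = 50.29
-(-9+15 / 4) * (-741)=-15561 / 4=-3890.25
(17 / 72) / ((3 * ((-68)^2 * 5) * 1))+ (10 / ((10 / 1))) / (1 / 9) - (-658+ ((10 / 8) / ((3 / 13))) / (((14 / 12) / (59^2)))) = -31862237753 / 2056320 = -15494.79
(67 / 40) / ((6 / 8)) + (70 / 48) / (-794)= 212617 / 95280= 2.23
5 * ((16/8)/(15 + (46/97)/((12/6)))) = 485/739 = 0.66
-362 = -362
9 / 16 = 0.56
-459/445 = -1.03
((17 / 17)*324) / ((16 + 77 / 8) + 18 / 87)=75168 / 5993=12.54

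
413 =413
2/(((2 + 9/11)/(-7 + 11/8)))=-495/124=-3.99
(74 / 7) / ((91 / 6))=444 / 637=0.70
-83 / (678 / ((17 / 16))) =-1411 / 10848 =-0.13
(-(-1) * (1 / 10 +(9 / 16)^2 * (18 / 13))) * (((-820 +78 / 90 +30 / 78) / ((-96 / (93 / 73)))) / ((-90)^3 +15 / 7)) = -19388405113 / 2417492196288000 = -0.00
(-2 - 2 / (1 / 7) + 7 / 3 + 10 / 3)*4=-124 / 3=-41.33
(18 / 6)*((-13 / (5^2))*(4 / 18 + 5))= -611 / 75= -8.15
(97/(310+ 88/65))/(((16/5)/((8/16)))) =31525/647616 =0.05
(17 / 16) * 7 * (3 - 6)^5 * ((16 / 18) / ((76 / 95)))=-16065 / 8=-2008.12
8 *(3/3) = 8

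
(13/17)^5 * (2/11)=742586/15618427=0.05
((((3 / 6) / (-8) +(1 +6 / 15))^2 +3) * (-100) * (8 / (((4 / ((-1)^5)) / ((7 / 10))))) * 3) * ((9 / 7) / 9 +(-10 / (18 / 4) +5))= 704927 / 120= 5874.39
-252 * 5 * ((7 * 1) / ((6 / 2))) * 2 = -5880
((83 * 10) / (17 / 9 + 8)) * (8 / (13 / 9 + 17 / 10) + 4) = 13834440 / 25187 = 549.27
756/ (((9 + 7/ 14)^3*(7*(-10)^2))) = 216/ 171475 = 0.00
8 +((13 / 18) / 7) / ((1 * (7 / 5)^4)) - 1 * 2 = 1823281 / 302526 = 6.03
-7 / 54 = -0.13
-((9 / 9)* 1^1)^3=-1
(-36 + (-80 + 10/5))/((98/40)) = -2280/49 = -46.53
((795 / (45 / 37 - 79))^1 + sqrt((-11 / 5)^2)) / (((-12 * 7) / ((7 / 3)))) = 0.22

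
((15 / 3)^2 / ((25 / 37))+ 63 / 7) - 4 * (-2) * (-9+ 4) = 6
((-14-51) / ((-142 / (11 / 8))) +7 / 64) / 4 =3357 / 18176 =0.18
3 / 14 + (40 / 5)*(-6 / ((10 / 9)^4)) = -273687 / 8750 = -31.28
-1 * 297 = -297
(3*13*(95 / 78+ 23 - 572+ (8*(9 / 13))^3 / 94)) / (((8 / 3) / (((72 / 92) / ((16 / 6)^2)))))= -82197378531 / 93536768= -878.77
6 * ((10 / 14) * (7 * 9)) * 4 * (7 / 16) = 945 / 2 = 472.50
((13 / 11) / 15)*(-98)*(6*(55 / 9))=-283.11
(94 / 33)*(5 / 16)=235 / 264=0.89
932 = 932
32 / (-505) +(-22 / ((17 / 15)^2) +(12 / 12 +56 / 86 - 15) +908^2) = 5173843475296 / 6275635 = 824433.46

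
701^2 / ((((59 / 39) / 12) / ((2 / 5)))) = 459951336 / 295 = 1559157.07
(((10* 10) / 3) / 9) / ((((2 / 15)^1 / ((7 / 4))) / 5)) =4375 / 18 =243.06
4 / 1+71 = 75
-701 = -701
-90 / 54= -5 / 3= -1.67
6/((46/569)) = 1707/23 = 74.22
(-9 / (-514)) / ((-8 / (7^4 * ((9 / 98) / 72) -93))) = 12951 / 65792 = 0.20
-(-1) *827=827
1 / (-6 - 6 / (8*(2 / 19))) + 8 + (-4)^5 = -106688 / 105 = -1016.08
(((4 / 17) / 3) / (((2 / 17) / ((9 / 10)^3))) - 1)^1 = -257 / 500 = -0.51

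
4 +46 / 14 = 51 / 7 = 7.29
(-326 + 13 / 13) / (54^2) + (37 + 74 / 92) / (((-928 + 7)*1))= -3139979 / 20589876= -0.15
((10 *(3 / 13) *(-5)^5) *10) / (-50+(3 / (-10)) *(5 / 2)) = 3750000 / 2639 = 1420.99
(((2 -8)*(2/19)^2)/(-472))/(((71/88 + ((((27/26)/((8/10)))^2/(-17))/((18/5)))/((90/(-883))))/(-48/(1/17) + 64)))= -18251870208/185575652419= -0.10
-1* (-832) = 832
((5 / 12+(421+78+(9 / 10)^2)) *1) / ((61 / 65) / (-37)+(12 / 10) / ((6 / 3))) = 18045677 / 20730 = 870.51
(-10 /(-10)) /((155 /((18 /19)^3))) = 5832 /1063145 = 0.01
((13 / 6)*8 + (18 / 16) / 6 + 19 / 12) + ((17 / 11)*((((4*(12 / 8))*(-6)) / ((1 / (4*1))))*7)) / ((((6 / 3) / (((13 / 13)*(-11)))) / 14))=5758613 / 48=119971.10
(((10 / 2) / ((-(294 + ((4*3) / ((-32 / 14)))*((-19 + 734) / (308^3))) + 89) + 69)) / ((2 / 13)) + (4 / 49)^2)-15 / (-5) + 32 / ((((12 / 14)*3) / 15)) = 281664480229733 / 1486871128407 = 189.43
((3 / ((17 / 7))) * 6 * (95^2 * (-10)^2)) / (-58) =-56857500 / 493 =-115329.61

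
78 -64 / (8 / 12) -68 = -86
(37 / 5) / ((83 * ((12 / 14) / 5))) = 259 / 498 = 0.52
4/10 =2/5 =0.40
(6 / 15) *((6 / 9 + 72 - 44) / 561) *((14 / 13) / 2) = 1204 / 109395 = 0.01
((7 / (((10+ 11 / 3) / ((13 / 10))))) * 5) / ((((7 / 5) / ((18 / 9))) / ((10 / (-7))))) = -1950 / 287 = -6.79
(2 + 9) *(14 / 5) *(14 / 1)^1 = 431.20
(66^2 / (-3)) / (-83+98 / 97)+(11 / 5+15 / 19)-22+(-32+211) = 4068419 / 22895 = 177.70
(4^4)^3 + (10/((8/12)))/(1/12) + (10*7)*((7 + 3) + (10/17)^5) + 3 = 23822508311843/1419857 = 16778103.93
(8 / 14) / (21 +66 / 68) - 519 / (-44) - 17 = -1191457 / 230076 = -5.18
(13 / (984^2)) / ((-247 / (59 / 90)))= -59 / 1655717760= -0.00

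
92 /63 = 1.46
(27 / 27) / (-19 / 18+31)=0.03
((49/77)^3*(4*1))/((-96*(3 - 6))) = 343/95832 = 0.00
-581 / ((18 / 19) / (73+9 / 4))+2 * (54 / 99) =-36549265 / 792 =-46148.06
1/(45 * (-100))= -1/4500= -0.00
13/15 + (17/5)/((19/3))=80/57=1.40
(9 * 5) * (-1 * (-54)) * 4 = 9720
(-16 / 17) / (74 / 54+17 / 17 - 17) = 432 / 6715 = 0.06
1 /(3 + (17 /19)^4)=130321 /474484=0.27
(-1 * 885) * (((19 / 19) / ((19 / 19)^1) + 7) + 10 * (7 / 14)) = -11505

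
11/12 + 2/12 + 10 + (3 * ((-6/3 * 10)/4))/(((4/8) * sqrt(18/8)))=-107/12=-8.92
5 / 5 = 1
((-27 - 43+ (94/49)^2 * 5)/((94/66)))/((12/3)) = -2044185/225694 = -9.06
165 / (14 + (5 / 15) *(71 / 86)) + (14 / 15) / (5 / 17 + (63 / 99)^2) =512148967 / 39721155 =12.89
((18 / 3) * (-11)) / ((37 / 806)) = -53196 / 37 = -1437.73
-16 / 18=-8 / 9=-0.89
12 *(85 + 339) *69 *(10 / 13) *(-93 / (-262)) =163248480 / 1703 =95859.35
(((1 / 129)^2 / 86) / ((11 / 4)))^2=4 / 61955679243249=0.00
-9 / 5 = -1.80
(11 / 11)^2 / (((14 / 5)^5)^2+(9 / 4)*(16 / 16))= 39062500 / 1157106510529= 0.00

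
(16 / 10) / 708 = 2 / 885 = 0.00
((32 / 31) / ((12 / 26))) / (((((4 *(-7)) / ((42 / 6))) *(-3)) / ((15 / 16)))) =65 / 372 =0.17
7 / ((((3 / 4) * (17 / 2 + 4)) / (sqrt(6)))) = 56 * sqrt(6) / 75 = 1.83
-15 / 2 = -7.50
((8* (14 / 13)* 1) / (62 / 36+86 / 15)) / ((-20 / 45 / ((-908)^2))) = -18698843520 / 8723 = -2143625.30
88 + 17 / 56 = 4945 / 56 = 88.30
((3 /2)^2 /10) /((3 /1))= 0.08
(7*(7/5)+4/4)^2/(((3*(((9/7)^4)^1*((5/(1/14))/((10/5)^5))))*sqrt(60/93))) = 10976*sqrt(155)/16875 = 8.10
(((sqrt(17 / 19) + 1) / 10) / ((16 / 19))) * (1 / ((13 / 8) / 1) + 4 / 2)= 17 * sqrt(323) / 1040 + 323 / 1040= 0.60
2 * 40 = 80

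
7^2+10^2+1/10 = 1491/10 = 149.10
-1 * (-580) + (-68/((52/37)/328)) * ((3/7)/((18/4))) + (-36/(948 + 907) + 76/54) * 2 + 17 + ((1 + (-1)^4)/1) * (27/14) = -591079682/651105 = -907.81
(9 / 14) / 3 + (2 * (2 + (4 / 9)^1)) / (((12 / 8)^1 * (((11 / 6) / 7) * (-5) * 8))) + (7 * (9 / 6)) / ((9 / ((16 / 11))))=11089 / 6930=1.60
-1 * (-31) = 31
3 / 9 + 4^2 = 49 / 3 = 16.33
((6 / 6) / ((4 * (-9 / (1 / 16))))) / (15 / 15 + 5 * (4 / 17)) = -17 / 21312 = -0.00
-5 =-5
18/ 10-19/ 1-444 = -2306/ 5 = -461.20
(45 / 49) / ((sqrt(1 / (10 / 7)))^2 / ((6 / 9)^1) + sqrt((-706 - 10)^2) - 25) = 900 / 678209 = 0.00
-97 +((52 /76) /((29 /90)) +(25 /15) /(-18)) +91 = -118099 /29754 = -3.97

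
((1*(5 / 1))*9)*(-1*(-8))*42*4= 60480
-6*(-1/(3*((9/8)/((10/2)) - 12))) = -80/471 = -0.17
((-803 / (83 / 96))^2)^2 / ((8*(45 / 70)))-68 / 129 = 885793242464590584700 / 6122123409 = 144687256902.14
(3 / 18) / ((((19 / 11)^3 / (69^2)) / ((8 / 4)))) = 2112297 / 6859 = 307.96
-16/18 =-8/9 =-0.89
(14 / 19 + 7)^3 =3176523 / 6859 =463.12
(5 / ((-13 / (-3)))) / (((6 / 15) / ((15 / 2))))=1125 / 52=21.63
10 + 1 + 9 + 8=28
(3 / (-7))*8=-24 / 7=-3.43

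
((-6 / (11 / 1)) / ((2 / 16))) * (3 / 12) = -12 / 11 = -1.09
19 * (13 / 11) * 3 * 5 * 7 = 25935 / 11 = 2357.73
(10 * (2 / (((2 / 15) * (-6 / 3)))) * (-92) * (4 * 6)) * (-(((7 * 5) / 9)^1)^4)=-27611500000 / 729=-37875857.34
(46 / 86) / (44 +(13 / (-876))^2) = 767376 / 63125333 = 0.01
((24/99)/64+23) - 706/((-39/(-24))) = -1412123/3432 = -411.46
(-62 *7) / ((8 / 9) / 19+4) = -37107 / 346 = -107.25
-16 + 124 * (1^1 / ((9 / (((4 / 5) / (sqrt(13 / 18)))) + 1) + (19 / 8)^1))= -12080 / 569 + 4960 * sqrt(26) / 1707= -6.41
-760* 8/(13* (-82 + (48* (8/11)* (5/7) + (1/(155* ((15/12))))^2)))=140594300000/17154442617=8.20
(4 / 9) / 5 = 4 / 45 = 0.09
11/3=3.67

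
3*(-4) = -12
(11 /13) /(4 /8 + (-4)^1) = -22 /91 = -0.24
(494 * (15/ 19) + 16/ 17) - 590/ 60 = 38873/ 102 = 381.11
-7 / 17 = -0.41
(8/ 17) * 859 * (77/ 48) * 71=4696153/ 102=46040.72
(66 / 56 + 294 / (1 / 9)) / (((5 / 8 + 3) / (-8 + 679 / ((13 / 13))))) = 99470382 / 203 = 490001.88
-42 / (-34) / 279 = 7 / 1581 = 0.00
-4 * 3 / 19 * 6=-72 / 19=-3.79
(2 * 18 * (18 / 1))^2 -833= 419071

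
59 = 59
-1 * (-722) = 722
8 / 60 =2 / 15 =0.13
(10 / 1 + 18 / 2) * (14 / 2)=133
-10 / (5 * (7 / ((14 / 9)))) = -4 / 9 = -0.44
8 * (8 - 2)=48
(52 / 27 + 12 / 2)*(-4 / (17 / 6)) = -11.19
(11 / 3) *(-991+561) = -4730 / 3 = -1576.67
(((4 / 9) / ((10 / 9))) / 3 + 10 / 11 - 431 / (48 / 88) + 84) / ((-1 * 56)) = 232691 / 18480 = 12.59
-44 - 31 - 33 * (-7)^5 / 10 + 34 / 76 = 5261912 / 95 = 55388.55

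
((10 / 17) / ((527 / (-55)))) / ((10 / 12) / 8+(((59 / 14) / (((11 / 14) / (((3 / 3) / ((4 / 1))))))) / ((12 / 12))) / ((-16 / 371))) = 0.00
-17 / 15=-1.13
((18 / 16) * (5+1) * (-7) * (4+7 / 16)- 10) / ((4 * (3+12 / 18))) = -42177 / 2816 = -14.98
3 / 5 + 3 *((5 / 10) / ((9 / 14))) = 44 / 15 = 2.93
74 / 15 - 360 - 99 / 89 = -475499 / 1335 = -356.18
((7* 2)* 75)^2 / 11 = 1102500 / 11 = 100227.27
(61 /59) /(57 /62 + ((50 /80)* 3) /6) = 30256 /36049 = 0.84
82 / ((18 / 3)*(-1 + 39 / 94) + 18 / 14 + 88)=13489 / 14110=0.96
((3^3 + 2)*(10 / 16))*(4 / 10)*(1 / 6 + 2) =377 / 24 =15.71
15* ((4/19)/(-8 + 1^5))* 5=-300/133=-2.26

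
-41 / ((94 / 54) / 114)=-126198 / 47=-2685.06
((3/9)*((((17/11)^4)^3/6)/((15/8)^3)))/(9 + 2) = 149151292730818816/1048627381371904125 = 0.14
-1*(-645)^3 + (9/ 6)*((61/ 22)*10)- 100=5903393465/ 22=268336066.59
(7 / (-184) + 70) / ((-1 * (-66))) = 4291 / 4048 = 1.06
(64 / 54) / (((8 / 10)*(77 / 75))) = 1000 / 693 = 1.44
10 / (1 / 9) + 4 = 94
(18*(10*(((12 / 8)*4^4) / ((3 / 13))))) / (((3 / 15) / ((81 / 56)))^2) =767637000 / 49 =15666061.22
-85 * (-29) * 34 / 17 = 4930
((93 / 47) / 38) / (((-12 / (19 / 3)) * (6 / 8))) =-31 / 846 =-0.04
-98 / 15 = -6.53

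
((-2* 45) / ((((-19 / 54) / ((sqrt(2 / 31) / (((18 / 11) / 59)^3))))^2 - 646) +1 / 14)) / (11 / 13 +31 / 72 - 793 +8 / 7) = -123379387618759713945504 / 700052575290242662067822845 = -0.00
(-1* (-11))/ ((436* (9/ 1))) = 11/ 3924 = 0.00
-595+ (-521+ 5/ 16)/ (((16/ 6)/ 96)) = -19339.75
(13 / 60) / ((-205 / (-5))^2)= 0.00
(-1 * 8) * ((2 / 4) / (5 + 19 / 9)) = -9 / 16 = -0.56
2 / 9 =0.22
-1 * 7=-7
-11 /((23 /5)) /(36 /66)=-605 /138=-4.38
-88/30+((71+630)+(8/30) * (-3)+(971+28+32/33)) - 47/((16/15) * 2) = 2948361/1760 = 1675.21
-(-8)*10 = 80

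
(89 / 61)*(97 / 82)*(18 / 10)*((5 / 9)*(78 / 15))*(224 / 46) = 12569648 / 287615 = 43.70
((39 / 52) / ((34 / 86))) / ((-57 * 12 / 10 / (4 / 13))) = -215 / 25194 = -0.01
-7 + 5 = -2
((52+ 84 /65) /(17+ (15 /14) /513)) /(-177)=-2764272 /156096005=-0.02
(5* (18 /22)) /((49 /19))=855 /539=1.59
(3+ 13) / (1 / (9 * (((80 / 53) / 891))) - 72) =-1280 / 513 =-2.50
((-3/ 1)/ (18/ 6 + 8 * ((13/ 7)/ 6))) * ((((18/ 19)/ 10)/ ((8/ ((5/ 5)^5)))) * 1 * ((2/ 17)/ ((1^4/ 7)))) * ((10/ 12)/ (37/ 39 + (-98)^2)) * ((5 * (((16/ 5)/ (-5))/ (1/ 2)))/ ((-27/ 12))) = -91728/ 69571284925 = -0.00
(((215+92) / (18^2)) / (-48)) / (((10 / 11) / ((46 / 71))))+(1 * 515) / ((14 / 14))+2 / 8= 515.24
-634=-634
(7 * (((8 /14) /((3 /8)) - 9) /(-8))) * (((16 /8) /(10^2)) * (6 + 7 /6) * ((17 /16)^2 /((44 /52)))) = 25363507 /20275200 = 1.25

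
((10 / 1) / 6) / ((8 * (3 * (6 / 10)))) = 25 / 216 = 0.12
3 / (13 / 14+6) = 42 / 97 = 0.43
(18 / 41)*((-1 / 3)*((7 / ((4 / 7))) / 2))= -147 / 164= -0.90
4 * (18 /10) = 36 /5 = 7.20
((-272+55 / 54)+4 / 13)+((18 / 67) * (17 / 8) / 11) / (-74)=-20725911691 / 76571352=-270.67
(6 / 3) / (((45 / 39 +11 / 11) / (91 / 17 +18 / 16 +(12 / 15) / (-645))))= 36928853 / 6140400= 6.01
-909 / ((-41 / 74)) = 67266 / 41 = 1640.63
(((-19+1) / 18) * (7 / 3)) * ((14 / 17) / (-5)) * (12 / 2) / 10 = 98 / 425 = 0.23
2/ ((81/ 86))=172/ 81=2.12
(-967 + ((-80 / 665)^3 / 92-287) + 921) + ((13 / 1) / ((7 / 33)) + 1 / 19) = -14699789981 / 54110651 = -271.66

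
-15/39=-5/13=-0.38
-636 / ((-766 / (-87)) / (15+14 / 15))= -2204058 / 1915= -1150.94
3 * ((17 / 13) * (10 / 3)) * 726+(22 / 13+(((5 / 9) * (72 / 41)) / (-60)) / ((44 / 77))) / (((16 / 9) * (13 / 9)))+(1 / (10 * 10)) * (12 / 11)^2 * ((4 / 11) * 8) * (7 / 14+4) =70051519285377 / 7377999200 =9494.65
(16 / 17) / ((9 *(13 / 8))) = 128 / 1989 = 0.06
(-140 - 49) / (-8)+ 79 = 821 / 8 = 102.62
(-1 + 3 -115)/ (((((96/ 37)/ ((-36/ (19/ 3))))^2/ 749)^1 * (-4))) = 9385312293/ 92416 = 101555.06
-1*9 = -9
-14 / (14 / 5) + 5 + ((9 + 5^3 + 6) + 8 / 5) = 708 / 5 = 141.60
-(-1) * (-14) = -14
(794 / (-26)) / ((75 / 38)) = -15086 / 975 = -15.47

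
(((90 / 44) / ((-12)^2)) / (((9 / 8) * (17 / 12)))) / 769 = 5 / 431409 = 0.00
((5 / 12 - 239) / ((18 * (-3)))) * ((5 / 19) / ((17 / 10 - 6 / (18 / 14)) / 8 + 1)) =143150 / 77463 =1.85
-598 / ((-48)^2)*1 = -299 / 1152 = -0.26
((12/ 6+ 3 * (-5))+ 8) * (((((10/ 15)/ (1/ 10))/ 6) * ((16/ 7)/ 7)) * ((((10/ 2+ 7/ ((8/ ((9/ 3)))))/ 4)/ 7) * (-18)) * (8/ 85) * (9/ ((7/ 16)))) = 702720/ 40817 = 17.22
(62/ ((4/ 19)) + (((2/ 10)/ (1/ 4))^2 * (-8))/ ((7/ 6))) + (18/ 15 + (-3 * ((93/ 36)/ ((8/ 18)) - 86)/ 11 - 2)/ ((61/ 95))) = 605453537/ 1878800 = 322.26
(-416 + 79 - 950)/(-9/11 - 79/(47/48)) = 221793/14045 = 15.79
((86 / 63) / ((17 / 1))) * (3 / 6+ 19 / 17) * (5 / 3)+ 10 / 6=102860 / 54621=1.88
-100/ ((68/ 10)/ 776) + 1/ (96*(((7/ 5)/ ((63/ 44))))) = -273151745/ 23936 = -11411.75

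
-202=-202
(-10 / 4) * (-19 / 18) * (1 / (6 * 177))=95 / 38232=0.00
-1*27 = -27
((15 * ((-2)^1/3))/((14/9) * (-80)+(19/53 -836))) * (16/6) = 0.03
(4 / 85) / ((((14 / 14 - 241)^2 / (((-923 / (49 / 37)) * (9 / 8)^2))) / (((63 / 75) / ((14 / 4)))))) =-922077 / 5331200000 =-0.00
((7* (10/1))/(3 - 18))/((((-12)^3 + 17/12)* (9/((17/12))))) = 238/559413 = 0.00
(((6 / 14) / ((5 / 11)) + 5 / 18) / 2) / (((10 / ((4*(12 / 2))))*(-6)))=-769 / 3150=-0.24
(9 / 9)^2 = 1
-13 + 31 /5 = -34 /5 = -6.80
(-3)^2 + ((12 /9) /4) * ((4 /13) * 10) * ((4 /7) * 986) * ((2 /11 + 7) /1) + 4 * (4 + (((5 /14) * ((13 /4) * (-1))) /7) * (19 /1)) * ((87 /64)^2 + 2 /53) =38018689678637 /9126813696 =4165.60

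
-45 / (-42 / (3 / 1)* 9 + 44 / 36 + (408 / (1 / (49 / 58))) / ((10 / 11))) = -58725 / 331967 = -0.18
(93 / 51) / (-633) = -31 / 10761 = -0.00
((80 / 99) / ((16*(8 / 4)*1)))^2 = 0.00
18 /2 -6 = 3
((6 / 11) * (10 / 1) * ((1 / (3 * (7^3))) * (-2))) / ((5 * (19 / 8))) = -64 / 71687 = -0.00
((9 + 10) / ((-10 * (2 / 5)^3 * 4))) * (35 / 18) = -16625 / 1152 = -14.43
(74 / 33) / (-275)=-74 / 9075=-0.01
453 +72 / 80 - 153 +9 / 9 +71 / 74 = 302.86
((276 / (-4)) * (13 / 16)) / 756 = -299 / 4032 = -0.07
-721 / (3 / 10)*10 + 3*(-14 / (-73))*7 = -5262418 / 219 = -24029.31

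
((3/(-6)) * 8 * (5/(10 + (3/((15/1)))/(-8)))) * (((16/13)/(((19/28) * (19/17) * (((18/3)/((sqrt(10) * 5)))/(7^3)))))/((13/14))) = -10449152000 * sqrt(10)/10432539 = -3167.31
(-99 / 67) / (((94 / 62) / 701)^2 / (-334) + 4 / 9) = -12775882510494 / 3842801801255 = -3.32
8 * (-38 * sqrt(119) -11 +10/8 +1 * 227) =1738 -304 * sqrt(119) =-1578.25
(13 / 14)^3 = 2197 / 2744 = 0.80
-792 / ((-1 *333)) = 88 / 37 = 2.38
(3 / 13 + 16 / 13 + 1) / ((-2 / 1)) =-16 / 13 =-1.23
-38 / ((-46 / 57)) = 1083 / 23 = 47.09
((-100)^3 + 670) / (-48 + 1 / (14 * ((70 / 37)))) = 20835.76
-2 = -2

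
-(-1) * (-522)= -522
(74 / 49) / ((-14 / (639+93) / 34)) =-920856 / 343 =-2684.71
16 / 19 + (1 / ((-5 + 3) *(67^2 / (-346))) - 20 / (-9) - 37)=-26020084 / 767619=-33.90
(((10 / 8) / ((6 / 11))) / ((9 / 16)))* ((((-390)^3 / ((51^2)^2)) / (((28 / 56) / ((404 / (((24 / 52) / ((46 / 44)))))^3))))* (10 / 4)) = -3025364785970300150000 / 22101911667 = -136882493765.80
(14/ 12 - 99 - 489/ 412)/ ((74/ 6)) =-122389/ 15244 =-8.03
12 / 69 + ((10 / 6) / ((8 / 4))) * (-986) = -56683 / 69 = -821.49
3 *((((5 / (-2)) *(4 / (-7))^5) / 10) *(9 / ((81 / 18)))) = 0.09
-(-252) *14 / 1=3528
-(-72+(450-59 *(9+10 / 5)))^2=-73441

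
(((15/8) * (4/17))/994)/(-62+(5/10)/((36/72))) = -15/2061556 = -0.00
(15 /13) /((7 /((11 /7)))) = 165 /637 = 0.26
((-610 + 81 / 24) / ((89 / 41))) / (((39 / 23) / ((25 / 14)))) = -114409475 / 388752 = -294.30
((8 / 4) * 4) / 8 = 1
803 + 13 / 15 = 12058 / 15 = 803.87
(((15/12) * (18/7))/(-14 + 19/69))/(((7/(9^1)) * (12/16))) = -18630/46403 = -0.40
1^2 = 1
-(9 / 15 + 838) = -4193 / 5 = -838.60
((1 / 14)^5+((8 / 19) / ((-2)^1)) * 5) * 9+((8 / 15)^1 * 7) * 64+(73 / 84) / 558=9812926506191 / 42765075360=229.46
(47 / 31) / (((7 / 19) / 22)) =19646 / 217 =90.53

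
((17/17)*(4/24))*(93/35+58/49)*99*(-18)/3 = -93159/245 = -380.24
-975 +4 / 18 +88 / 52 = -973.09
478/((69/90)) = 14340/23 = 623.48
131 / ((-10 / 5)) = -131 / 2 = -65.50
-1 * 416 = -416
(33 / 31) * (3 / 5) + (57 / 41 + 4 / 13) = 193042 / 82615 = 2.34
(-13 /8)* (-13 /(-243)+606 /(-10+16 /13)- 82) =4533139 /18468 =245.46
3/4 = 0.75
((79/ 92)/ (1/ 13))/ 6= 1027/ 552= 1.86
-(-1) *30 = 30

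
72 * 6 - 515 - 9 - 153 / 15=-511 / 5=-102.20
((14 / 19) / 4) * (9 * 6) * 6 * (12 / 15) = 4536 / 95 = 47.75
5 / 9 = 0.56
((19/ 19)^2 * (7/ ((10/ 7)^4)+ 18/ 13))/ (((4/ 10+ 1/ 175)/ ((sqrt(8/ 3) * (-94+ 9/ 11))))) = -114366917 * sqrt(6)/ 243672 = -1149.66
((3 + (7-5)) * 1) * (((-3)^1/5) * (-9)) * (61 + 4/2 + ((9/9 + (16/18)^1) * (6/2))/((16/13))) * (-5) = -146025/16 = -9126.56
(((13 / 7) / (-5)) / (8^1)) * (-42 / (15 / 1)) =13 / 100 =0.13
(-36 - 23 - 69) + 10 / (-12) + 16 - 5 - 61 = -1073 / 6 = -178.83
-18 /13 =-1.38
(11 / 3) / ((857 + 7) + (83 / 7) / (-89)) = 6853 / 1614567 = 0.00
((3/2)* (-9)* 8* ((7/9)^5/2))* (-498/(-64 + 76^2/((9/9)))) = 199283/148716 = 1.34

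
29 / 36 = 0.81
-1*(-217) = 217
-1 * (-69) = 69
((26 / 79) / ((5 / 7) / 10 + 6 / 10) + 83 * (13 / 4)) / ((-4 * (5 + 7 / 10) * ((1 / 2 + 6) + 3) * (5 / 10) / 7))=-46825415 / 2680786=-17.47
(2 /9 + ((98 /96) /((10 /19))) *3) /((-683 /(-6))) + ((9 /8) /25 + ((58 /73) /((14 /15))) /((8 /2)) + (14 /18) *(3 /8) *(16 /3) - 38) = -45399893159 /1256446800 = -36.13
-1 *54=-54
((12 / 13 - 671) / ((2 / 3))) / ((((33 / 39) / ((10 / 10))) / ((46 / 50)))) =-601059 / 550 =-1092.83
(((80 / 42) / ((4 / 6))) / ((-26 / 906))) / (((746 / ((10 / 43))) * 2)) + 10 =9.98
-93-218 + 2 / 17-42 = -5999 / 17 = -352.88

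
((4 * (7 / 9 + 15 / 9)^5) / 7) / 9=20614528 / 3720087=5.54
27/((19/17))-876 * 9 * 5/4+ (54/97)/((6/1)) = -18118071/1843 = -9830.75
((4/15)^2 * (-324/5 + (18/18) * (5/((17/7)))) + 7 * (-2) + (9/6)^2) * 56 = -17362618/19125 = -907.85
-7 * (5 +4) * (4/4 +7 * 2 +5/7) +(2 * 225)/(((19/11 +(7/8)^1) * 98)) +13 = -10943117/11221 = -975.24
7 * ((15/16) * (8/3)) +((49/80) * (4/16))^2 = 1794401/102400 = 17.52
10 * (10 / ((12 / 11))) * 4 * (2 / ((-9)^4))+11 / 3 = 74371 / 19683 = 3.78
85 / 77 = 1.10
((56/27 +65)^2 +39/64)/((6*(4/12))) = 209930575/93312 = 2249.77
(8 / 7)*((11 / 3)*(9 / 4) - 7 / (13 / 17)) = -94 / 91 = -1.03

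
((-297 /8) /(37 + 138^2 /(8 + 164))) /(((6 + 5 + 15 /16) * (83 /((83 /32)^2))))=-1059993 /621174784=-0.00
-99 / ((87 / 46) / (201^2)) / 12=-10221453 / 58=-176231.95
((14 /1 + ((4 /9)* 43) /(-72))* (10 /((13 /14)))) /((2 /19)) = 1479625 /1053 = 1405.15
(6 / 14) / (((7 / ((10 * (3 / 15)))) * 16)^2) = 3 / 21952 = 0.00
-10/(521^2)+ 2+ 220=60259892/271441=222.00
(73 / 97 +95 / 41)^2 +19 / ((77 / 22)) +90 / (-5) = -348607704 / 110715703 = -3.15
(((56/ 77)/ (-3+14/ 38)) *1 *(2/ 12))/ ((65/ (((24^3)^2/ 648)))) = -3735552/ 17875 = -208.98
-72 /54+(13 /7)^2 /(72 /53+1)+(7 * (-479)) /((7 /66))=-580904879 /18375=-31613.87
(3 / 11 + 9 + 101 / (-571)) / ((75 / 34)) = 1942454 / 471075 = 4.12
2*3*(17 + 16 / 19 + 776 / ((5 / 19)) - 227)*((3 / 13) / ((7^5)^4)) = 4684788 / 98543448877550821235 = 0.00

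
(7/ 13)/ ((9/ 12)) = 28/ 39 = 0.72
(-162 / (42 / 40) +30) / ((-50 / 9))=783 / 35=22.37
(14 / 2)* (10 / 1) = 70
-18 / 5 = -3.60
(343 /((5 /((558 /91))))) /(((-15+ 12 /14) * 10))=-10633 /3575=-2.97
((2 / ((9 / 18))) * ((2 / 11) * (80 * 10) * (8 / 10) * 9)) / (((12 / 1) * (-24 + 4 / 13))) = -12480 / 847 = -14.73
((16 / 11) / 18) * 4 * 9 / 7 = 32 / 77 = 0.42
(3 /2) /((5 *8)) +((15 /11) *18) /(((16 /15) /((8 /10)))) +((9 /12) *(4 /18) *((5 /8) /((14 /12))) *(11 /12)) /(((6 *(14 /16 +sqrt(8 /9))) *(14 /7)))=55 *sqrt(2) /1491 +574759 /31240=18.45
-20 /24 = -5 /6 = -0.83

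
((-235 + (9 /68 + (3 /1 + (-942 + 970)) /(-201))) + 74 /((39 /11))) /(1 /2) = -12683681 /29614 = -428.30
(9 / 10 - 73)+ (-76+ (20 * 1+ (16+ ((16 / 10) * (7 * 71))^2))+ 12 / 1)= 31612147 / 50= 632242.94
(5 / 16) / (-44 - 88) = -0.00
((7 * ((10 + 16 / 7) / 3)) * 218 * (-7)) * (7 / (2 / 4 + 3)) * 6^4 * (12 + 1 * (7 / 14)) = -1417348800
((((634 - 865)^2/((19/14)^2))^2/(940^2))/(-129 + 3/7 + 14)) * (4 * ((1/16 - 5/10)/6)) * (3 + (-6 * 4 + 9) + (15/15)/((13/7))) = -27.72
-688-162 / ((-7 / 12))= -2872 / 7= -410.29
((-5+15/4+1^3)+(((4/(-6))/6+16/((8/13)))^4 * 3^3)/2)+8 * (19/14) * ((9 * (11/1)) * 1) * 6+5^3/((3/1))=41306299061/6804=6070884.64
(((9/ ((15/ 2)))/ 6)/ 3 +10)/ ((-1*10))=-151/ 150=-1.01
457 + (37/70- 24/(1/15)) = 6827/70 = 97.53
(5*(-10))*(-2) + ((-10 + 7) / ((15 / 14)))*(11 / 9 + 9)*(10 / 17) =12724 / 153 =83.16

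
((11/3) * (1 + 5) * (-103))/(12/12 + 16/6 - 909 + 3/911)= 2.50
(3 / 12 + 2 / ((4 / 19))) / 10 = 39 / 40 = 0.98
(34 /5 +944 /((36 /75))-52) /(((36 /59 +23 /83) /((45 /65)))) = 423424002 /282425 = 1499.24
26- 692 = -666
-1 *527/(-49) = 10.76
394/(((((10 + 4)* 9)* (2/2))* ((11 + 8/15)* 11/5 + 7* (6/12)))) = 9850/90951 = 0.11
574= 574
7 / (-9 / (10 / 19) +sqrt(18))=-1330 / 3049-700 * sqrt(2) / 9147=-0.54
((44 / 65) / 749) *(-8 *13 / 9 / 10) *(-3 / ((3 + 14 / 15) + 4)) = 176 / 445655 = 0.00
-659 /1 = -659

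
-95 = -95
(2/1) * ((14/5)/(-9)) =-28/45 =-0.62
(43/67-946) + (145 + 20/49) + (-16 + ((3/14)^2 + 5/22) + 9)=-116526085/144452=-806.68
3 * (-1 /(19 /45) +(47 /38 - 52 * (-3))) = 17655 /38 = 464.61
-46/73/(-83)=46/6059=0.01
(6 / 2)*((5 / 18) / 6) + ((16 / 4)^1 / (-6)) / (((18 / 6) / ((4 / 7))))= 1 / 84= 0.01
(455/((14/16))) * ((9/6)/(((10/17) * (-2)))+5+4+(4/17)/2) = 4078.18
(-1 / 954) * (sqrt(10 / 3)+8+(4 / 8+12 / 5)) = -109 / 9540 - sqrt(30) / 2862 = -0.01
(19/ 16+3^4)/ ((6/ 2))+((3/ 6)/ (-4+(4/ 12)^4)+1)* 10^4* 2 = 17519.66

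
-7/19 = -0.37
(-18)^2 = 324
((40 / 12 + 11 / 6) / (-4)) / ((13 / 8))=-31 / 39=-0.79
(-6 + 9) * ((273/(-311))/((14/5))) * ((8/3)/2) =-390/311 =-1.25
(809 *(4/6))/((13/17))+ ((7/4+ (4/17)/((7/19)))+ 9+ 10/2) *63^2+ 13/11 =1918147607/29172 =65753.04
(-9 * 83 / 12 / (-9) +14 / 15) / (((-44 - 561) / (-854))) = 67039 / 6050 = 11.08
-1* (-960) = 960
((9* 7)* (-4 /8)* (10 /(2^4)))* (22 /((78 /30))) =-17325 /104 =-166.59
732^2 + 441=536265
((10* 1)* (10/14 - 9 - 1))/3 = -650/21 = -30.95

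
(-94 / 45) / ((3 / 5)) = -94 / 27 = -3.48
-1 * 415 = -415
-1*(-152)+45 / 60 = 611 / 4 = 152.75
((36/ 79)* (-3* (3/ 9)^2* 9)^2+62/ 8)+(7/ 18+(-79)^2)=17784215/ 2844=6253.24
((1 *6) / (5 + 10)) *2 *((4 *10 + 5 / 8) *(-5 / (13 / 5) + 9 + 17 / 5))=681 / 2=340.50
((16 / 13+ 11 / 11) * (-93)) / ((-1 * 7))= 2697 / 91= 29.64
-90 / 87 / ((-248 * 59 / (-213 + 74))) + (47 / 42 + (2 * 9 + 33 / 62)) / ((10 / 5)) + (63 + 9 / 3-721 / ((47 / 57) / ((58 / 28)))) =-363413441243 / 209405868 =-1735.45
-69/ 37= -1.86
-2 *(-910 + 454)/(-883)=-912/883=-1.03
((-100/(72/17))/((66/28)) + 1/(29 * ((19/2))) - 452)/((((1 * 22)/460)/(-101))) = 1756352352250/1800117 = 975687.89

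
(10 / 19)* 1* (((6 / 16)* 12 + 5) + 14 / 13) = 1375 / 247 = 5.57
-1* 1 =-1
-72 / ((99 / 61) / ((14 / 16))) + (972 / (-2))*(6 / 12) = -281.82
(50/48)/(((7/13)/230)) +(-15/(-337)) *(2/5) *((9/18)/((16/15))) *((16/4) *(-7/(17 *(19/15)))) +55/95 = 1018375124/2285871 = 445.51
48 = 48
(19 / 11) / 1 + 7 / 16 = 381 / 176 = 2.16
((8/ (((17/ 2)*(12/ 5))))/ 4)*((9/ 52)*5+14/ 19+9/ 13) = 11335/ 50388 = 0.22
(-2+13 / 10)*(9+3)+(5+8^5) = 163823 / 5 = 32764.60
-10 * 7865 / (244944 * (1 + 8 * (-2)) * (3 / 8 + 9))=1573 / 688905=0.00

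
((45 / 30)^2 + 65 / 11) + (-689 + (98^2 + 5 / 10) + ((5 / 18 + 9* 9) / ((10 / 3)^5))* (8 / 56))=19632112073 / 2200000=8923.69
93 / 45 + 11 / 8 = 3.44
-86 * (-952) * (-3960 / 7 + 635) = 5672560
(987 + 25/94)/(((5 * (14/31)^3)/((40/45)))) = 2764694173/1450890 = 1905.52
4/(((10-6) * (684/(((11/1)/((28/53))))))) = 583/19152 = 0.03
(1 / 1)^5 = 1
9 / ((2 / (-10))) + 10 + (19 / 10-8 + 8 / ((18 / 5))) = -3499 / 90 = -38.88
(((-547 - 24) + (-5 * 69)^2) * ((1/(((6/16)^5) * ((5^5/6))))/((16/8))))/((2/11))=21348253696/253125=84338.78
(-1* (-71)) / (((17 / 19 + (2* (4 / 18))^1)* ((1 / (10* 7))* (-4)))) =-424935 / 458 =-927.81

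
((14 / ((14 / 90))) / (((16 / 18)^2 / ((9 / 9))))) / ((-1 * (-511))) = 0.22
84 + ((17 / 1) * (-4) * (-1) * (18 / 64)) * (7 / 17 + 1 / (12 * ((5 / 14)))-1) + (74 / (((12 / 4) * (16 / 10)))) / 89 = 1652959 / 21360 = 77.39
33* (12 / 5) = 396 / 5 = 79.20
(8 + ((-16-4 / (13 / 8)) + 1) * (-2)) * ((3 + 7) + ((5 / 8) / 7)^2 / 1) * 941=8239786515 / 20384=404228.15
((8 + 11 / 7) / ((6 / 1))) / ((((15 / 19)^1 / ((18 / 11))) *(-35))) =-1273 / 13475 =-0.09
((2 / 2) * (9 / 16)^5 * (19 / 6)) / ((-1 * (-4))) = 373977 / 8388608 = 0.04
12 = 12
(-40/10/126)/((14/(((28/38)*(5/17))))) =-10/20349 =-0.00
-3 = -3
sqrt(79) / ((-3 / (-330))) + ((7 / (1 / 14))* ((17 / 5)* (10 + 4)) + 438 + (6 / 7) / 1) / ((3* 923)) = 178628 / 96915 + 110* sqrt(79) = 979.54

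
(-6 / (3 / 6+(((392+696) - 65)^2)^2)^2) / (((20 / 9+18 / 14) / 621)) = -938952 / 1060369762043104526086064069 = -0.00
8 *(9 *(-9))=-648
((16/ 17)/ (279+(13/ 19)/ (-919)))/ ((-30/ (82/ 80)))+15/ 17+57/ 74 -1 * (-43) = 5130975327794/ 114909006525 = 44.65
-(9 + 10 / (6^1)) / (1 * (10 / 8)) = -128 / 15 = -8.53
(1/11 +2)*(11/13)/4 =23/52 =0.44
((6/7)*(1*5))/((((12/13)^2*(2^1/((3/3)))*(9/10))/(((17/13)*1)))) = 5525/1512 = 3.65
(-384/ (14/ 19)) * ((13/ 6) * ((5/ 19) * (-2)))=4160/ 7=594.29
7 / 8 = 0.88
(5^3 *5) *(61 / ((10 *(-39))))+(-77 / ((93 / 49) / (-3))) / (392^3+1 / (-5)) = -608476591215 / 6224416406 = -97.76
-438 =-438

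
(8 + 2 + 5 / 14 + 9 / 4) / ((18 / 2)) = 353 / 252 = 1.40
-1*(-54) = 54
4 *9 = 36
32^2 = 1024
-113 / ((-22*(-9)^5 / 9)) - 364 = -52540601 / 144342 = -364.00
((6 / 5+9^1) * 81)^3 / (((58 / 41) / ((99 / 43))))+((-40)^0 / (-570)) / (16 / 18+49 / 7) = 193004124620282628 / 210275375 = 917863656.74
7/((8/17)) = 14.88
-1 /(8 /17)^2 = -289 /64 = -4.52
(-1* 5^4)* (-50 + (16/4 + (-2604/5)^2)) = -169491650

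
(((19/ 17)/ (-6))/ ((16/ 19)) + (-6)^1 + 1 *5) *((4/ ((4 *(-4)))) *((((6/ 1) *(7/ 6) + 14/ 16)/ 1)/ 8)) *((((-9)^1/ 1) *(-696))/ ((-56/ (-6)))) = 14044671/ 69632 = 201.70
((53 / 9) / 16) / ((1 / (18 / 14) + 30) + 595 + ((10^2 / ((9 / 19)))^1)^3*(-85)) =-4293 / 9328232700928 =-0.00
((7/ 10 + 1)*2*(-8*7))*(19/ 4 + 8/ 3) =-21182/ 15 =-1412.13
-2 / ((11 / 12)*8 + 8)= -3 / 23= -0.13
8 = 8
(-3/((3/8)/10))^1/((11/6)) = -480/11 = -43.64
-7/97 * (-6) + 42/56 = 459/388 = 1.18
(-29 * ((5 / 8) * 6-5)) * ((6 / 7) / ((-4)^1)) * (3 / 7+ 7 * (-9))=95265 / 196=486.05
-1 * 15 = -15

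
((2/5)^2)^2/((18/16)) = 128/5625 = 0.02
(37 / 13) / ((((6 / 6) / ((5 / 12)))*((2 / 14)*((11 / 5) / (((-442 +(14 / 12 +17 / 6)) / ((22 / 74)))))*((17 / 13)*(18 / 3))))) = -17488975 / 24684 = -708.51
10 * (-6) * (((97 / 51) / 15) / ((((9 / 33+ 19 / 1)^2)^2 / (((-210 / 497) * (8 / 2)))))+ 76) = -347428602383275 / 76190484536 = -4560.00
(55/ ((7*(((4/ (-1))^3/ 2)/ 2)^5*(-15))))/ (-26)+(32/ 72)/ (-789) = -0.00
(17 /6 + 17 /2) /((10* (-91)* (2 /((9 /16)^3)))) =-4131 /3727360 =-0.00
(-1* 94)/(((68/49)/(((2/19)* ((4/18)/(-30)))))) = 2303/43605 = 0.05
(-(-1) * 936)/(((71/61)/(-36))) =-2055456/71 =-28950.08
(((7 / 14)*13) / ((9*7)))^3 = 2197 / 2000376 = 0.00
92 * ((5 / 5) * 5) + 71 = 531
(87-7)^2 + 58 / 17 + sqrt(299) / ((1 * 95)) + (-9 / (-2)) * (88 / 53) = sqrt(299) / 95 + 5776206 / 901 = 6411.07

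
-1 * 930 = -930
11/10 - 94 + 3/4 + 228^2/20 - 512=39901/20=1995.05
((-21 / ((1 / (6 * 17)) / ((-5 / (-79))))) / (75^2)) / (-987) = 34 / 1392375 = 0.00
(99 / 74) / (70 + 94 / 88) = 2178 / 115699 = 0.02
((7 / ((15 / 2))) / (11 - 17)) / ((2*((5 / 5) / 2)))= -0.16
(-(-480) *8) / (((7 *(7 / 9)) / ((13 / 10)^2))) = 292032 / 245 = 1191.97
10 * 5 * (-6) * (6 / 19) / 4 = -450 / 19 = -23.68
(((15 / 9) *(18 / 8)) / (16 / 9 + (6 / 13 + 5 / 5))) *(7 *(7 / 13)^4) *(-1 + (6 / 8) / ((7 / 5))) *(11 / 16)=-3565485 / 16397056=-0.22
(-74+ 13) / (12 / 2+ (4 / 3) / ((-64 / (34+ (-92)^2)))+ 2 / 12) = 488 / 1367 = 0.36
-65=-65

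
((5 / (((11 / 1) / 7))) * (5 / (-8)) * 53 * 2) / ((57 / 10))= -46375 / 1254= -36.98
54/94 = 0.57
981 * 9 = 8829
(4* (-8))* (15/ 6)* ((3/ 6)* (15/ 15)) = -40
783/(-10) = -78.30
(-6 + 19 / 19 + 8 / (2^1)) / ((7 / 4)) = -0.57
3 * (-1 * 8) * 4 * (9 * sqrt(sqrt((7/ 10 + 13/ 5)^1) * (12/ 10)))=-864 * 110^(1/ 4) * 3^(3/ 4)/ 5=-1275.65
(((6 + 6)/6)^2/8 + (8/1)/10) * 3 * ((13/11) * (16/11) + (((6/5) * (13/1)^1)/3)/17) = 406107/51425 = 7.90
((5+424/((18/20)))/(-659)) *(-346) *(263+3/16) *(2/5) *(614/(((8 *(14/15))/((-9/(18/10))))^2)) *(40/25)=23958551349625/2066624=11593086.77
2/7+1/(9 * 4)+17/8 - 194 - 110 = -151987/504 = -301.56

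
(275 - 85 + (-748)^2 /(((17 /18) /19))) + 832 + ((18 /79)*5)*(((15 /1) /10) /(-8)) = 7114377097 /632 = 11256925.79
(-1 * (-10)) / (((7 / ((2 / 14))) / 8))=1.63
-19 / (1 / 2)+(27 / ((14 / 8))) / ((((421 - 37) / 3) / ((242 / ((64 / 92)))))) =7045 / 1792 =3.93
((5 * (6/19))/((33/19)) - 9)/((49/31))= -2759/539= -5.12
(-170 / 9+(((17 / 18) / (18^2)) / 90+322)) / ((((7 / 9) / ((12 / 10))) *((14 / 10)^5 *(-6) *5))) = -3977424425 / 1372257936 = -2.90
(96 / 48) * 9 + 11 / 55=91 / 5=18.20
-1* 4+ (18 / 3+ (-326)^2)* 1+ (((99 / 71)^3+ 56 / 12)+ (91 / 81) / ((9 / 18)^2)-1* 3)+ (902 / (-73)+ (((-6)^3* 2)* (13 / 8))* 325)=-257928469386394 / 2116327743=-121875.48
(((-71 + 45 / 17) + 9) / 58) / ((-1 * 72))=1009 / 70992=0.01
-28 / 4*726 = -5082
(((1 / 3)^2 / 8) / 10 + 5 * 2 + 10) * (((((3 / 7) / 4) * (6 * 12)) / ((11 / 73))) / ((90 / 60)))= 682.64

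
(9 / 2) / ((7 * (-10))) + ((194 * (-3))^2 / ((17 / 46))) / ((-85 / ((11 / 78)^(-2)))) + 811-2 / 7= -378619661747 / 699380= -541364.73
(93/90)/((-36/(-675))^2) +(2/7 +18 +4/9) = 770135/2016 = 382.01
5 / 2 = 2.50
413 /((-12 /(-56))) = 5782 /3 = 1927.33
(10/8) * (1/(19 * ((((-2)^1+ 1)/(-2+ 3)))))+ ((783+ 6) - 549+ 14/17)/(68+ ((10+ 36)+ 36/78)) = 489799/240312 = 2.04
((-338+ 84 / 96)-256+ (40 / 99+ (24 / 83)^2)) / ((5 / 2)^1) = -3233481523 / 13640220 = -237.05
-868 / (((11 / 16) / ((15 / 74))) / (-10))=1041600 / 407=2559.21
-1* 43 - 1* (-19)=-24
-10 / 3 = -3.33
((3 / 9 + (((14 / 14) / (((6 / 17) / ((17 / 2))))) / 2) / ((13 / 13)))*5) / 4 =495 / 32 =15.47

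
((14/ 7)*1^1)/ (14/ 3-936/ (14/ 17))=-21/ 11885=-0.00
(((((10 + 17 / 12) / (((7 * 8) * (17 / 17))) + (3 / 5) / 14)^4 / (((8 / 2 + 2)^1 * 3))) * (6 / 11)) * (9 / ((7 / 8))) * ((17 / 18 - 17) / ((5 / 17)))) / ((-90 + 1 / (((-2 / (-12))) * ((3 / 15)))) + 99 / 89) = 206516565088761817 / 192882693530419200000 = 0.00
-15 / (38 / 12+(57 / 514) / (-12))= -18504 / 3895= -4.75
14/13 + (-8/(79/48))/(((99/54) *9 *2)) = 10502/11297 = 0.93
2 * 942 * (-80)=-150720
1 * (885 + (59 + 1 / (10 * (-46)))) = 434239 / 460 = 944.00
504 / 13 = 38.77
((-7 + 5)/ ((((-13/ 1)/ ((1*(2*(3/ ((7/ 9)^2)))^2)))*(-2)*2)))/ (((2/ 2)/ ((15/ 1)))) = -1771470/ 31213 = -56.75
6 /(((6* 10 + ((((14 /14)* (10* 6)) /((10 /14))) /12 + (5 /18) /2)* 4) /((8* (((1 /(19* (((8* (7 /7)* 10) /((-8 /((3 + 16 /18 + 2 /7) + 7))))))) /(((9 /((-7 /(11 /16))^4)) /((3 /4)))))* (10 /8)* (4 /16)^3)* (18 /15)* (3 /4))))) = -49009212 /12193976465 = -0.00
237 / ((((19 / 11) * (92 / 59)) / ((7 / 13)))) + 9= 1281207 / 22724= 56.38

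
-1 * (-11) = 11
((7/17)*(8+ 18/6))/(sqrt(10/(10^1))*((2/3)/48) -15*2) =-5544/36703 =-0.15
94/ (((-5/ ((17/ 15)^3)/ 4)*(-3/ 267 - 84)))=164408632/ 126174375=1.30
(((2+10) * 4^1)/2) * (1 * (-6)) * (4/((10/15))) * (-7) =6048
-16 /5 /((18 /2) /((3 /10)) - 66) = 4 /45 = 0.09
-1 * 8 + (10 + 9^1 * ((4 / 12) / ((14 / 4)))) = 2.86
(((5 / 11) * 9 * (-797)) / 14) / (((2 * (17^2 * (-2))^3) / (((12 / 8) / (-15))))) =-7173 / 118949940032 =-0.00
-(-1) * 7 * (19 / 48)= 133 / 48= 2.77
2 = 2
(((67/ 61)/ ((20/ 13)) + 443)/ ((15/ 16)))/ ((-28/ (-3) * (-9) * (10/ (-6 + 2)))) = 154666/ 68625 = 2.25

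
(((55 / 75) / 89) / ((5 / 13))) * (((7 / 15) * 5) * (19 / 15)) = 19019 / 300375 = 0.06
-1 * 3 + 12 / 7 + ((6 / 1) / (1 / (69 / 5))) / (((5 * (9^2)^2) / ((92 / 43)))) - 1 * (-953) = 951.72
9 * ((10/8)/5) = 9/4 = 2.25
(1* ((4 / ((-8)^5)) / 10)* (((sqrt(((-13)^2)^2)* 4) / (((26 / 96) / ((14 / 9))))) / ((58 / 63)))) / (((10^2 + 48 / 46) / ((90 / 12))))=-0.00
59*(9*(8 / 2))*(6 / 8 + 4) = 10089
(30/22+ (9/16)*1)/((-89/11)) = -339/1424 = -0.24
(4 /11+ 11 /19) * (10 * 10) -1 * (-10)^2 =-1200 /209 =-5.74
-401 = -401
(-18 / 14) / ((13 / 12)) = -108 / 91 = -1.19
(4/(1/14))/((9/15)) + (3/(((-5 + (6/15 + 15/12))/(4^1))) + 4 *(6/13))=239344/2613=91.60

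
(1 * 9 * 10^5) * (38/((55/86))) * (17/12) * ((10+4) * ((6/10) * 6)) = 42000336000/11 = 3818212363.64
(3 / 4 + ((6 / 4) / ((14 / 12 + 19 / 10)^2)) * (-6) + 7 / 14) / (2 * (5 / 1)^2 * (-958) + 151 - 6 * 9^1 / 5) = -775 / 126324671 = -0.00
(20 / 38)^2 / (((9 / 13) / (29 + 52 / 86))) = 87100 / 7353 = 11.85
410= 410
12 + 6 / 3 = 14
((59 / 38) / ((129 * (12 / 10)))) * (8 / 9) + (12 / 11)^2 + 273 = 2195625719 / 8007417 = 274.20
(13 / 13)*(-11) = -11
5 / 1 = 5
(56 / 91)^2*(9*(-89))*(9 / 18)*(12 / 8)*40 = -1537920 / 169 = -9100.12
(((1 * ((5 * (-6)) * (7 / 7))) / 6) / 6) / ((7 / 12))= -10 / 7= -1.43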